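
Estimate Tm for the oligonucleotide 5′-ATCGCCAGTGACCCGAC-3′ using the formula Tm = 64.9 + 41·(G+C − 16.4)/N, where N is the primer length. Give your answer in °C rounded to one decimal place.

51.9°C

Base counts: A=4, T=2, G=4, C=7; G+C = 11, N = 17.
Tm = 64.9 + 41·(11 − 16.4)/17 = 64.9 + -221.40/17 = 51.9°C.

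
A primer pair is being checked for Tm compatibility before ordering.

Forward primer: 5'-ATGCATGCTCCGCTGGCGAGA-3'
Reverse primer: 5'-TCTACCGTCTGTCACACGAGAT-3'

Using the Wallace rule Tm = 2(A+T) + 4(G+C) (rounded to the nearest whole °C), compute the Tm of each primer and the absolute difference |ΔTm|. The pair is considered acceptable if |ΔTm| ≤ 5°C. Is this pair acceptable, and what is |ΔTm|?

|ΔTm| = 2°C; the pair is acceptable.

Forward: A=4 T=4 G=7 C=6 → Tm = 2·8 + 4·13 = 68°C.
Reverse: A=5 T=6 G=4 C=7 → Tm = 2·11 + 4·11 = 66°C.
|ΔTm| = |68 − 66| = 2°C, ≤ 5°C.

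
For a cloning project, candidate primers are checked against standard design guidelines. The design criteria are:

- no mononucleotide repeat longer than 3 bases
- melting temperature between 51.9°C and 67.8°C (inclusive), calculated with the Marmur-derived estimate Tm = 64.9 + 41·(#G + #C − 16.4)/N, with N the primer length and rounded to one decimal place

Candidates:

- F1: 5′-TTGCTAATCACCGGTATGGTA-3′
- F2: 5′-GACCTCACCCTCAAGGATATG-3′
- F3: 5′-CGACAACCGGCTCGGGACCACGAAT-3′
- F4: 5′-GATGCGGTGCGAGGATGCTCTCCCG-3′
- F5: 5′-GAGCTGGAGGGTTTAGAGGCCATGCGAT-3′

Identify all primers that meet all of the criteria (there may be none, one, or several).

F1 (21 nt, A=5 T=7 G=5 C=4): longest run = 2 ✓; Tm = 64.9 + 41·(9 − 16.4)/21 = 50.5°C, outside 51.9–67.8°C ✗ — fails.
F2 (21 nt, A=6 T=4 G=4 C=7): longest run = 3 ✓; Tm = 64.9 + 41·(11 − 16.4)/21 = 54.4°C ✓ — passes.
F3 (25 nt, A=7 T=2 G=7 C=9): longest run = 3 ✓; Tm = 64.9 + 41·(16 − 16.4)/25 = 64.2°C ✓ — passes.
F4 (25 nt, A=3 T=5 G=10 C=7): longest run = 3 ✓; Tm = 64.9 + 41·(17 − 16.4)/25 = 65.9°C ✓ — passes.
F5 (28 nt, A=6 T=6 G=12 C=4): longest run = 3 ✓; Tm = 64.9 + 41·(16 − 16.4)/28 = 64.3°C ✓ — passes.

F2, F3, F4 and F5.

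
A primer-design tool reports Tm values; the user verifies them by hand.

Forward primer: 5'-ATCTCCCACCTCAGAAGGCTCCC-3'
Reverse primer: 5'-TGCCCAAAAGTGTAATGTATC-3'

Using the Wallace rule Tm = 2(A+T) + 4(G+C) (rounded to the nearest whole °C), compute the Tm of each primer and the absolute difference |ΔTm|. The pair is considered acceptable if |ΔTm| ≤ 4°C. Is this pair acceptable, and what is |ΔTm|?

|ΔTm| = 16°C; the pair is not acceptable.

Forward: A=5 T=4 G=3 C=11 → Tm = 2·9 + 4·14 = 74°C.
Reverse: A=7 T=6 G=4 C=4 → Tm = 2·13 + 4·8 = 58°C.
|ΔTm| = |74 − 58| = 16°C, > 4°C.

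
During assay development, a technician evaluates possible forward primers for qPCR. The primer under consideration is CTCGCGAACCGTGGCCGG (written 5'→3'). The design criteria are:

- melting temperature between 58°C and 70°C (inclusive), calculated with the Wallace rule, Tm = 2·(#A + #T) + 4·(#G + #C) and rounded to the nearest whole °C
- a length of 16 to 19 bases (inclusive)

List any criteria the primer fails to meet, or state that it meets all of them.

Meets all criteria.

Base counts: A=2, T=2, G=7, C=7 (length 18).
Tm: Tm = 2·4 + 4·14 = 64°C ✓
length: length 18 ✓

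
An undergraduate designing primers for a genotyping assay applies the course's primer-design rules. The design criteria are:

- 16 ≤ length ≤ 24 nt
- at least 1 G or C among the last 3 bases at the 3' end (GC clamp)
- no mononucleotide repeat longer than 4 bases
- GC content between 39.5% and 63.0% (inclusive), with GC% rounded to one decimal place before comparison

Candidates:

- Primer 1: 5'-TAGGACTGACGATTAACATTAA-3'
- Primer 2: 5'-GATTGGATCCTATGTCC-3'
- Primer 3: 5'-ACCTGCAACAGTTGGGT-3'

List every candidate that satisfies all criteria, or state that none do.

Primer 2 and Primer 3.

Primer 1 (22 nt, A=9 T=6 G=4 C=3): length 22 ✓; 3' end TAA has 0 G/C, need ≥1 ✗; longest run = 2 ✓; GC 7/22 = 31.8%, outside 39.5–63.0% ✗ — fails.
Primer 2 (17 nt, A=3 T=6 G=4 C=4): length 17 ✓; 3' end TCC has 2 G/C ✓; longest run = 2 ✓; GC 8/17 = 47.1% ✓ — passes.
Primer 3 (17 nt, A=4 T=4 G=5 C=4): length 17 ✓; 3' end GGT has 2 G/C ✓; longest run = 3 ✓; GC 9/17 = 52.9% ✓ — passes.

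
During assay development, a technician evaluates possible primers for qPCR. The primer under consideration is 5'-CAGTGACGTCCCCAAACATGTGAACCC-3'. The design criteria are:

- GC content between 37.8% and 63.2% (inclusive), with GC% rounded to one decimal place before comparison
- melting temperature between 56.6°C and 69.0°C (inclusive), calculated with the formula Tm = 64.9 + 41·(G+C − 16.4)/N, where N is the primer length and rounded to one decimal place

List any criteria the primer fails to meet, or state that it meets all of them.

Meets all criteria.

Base counts: A=8, T=4, G=5, C=10 (length 27).
GC content: GC 15/27 = 55.6% ✓
Tm: Tm = 64.9 + 41·(15 − 16.4)/27 = 62.8°C ✓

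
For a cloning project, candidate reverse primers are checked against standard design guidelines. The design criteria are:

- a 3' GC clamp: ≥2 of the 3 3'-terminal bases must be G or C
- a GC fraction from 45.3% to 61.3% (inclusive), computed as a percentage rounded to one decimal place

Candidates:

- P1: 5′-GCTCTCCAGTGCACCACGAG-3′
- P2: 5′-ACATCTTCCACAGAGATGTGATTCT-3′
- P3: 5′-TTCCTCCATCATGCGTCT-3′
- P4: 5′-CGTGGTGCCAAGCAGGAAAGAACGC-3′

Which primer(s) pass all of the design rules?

P4 only.

P1 (20 nt, A=4 T=3 G=5 C=8): 3' end GAG has 2 G/C ✓; GC 13/20 = 65.0%, outside 45.3–61.3% ✗ — fails.
P2 (25 nt, A=7 T=8 G=4 C=6): 3' end TCT has 1 G/C, need ≥2 ✗; GC 10/25 = 40.0%, outside 45.3–61.3% ✗ — fails.
P3 (18 nt, A=2 T=7 G=2 C=7): 3' end TCT has 1 G/C, need ≥2 ✗; GC 9/18 = 50.0% ✓ — fails.
P4 (25 nt, A=8 T=2 G=9 C=6): 3' end CGC has 3 G/C ✓; GC 15/25 = 60.0% ✓ — passes.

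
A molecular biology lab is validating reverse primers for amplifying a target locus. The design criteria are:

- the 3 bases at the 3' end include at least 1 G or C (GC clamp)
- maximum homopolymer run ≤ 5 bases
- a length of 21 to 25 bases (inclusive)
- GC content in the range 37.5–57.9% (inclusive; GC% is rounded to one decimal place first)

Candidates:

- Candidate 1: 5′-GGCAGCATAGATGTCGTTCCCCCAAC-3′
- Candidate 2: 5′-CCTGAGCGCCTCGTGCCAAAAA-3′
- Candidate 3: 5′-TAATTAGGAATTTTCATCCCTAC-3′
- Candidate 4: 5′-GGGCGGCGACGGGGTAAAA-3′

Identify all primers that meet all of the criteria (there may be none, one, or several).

None of the candidates satisfy all criteria.

Candidate 1 (26 nt, A=6 T=5 G=6 C=9): 3' end AAC has 1 G/C ✓; longest run = 5 ✓; length 26, outside 21–25 ✗; GC 15/26 = 57.7% ✓ — fails.
Candidate 2 (22 nt, A=6 T=3 G=5 C=8): 3' end AAA has 0 G/C, need ≥1 ✗; longest run = 5 ✓; length 22 ✓; GC 13/22 = 59.1%, outside 37.5–57.9% ✗ — fails.
Candidate 3 (23 nt, A=7 T=9 G=2 C=5): 3' end TAC has 1 G/C ✓; longest run = 4 ✓; length 23 ✓; GC 7/23 = 30.4%, outside 37.5–57.9% ✗ — fails.
Candidate 4 (19 nt, A=5 T=1 G=10 C=3): 3' end AAA has 0 G/C, need ≥1 ✗; longest run = 4 ✓; length 19, outside 21–25 ✗; GC 13/19 = 68.4%, outside 37.5–57.9% ✗ — fails.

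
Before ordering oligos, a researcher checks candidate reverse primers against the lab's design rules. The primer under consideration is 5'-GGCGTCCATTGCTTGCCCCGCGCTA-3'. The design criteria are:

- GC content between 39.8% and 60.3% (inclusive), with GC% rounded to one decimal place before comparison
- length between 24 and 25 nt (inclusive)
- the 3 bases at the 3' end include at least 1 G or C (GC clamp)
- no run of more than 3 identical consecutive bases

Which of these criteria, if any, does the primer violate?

Fails: GC content, homopolymer run.

Base counts: A=2, T=6, G=7, C=10 (length 25).
GC content: GC 17/25 = 68.0%, outside 39.8–60.3% ✗
length: length 25 ✓
GC clamp: 3' end CTA has 1 G/C ✓
homopolymer run: longest run = 4, exceeds 3 ✗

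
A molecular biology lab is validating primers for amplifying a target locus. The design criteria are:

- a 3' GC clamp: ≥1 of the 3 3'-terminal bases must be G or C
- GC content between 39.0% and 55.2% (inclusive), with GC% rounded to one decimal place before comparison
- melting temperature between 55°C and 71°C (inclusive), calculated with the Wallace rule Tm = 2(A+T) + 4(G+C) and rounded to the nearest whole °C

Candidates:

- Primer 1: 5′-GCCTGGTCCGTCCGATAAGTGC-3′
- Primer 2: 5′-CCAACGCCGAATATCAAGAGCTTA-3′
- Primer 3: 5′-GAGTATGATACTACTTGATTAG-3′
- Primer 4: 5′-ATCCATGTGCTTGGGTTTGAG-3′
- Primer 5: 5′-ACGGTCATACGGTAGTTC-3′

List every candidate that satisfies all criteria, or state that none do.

Primer 1 (22 nt, A=3 T=5 G=7 C=7): 3' end TGC has 2 G/C ✓; GC 14/22 = 63.6%, outside 39.0–55.2% ✗; Tm = 2·8 + 4·14 = 72°C, outside 55–71°C ✗ — fails.
Primer 2 (24 nt, A=9 T=4 G=4 C=7): 3' end TTA has 0 G/C, need ≥1 ✗; GC 11/24 = 45.8% ✓; Tm = 2·13 + 4·11 = 70°C ✓ — fails.
Primer 3 (22 nt, A=7 T=8 G=5 C=2): 3' end TAG has 1 G/C ✓; GC 7/22 = 31.8%, outside 39.0–55.2% ✗; Tm = 2·15 + 4·7 = 58°C ✓ — fails.
Primer 4 (21 nt, A=3 T=8 G=7 C=3): 3' end GAG has 2 G/C ✓; GC 10/21 = 47.6% ✓; Tm = 2·11 + 4·10 = 62°C ✓ — passes.
Primer 5 (18 nt, A=4 T=5 G=5 C=4): 3' end TTC has 1 G/C ✓; GC 9/18 = 50.0% ✓; Tm = 2·9 + 4·9 = 54°C, outside 55–71°C ✗ — fails.

Primer 4 only.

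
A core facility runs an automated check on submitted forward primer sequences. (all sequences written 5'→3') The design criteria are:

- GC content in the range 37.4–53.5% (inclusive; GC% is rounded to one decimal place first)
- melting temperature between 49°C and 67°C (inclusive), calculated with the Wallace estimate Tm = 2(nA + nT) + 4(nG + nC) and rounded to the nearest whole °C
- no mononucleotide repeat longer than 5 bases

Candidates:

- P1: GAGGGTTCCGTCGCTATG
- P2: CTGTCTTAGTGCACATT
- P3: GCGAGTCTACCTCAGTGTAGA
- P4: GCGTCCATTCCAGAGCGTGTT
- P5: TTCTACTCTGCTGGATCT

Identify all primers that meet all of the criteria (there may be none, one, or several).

P3 and P5.

P1 (18 nt, A=2 T=5 G=7 C=4): GC 11/18 = 61.1%, outside 37.4–53.5% ✗; Tm = 2·7 + 4·11 = 58°C ✓; longest run = 3 ✓ — fails.
P2 (17 nt, A=3 T=7 G=3 C=4): GC 7/17 = 41.2% ✓; Tm = 2·10 + 4·7 = 48°C, outside 49–67°C ✗; longest run = 2 ✓ — fails.
P3 (21 nt, A=5 T=5 G=6 C=5): GC 11/21 = 52.4% ✓; Tm = 2·10 + 4·11 = 64°C ✓; longest run = 2 ✓ — passes.
P4 (21 nt, A=3 T=6 G=6 C=6): GC 12/21 = 57.1%, outside 37.4–53.5% ✗; Tm = 2·9 + 4·12 = 66°C ✓; longest run = 2 ✓ — fails.
P5 (18 nt, A=2 T=8 G=3 C=5): GC 8/18 = 44.4% ✓; Tm = 2·10 + 4·8 = 52°C ✓; longest run = 2 ✓ — passes.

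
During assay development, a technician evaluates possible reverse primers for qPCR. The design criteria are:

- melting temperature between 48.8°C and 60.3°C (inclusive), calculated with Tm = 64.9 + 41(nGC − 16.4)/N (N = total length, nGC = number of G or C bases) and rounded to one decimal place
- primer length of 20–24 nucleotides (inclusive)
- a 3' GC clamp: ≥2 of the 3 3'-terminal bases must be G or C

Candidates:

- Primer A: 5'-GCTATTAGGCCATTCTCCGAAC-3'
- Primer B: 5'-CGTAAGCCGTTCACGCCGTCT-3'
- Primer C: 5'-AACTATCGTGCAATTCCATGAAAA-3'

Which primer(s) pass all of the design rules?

Primer A (22 nt, A=5 T=6 G=4 C=7): Tm = 64.9 + 41·(11 − 16.4)/22 = 54.8°C ✓; length 22 ✓; 3' end AAC has 1 G/C, need ≥2 ✗ — fails.
Primer B (21 nt, A=3 T=5 G=5 C=8): Tm = 64.9 + 41·(13 − 16.4)/21 = 58.3°C ✓; length 21 ✓; 3' end TCT has 1 G/C, need ≥2 ✗ — fails.
Primer C (24 nt, A=10 T=6 G=3 C=5): Tm = 64.9 + 41·(8 − 16.4)/24 = 50.6°C ✓; length 24 ✓; 3' end AAA has 0 G/C, need ≥2 ✗ — fails.

None of the candidates satisfy all criteria.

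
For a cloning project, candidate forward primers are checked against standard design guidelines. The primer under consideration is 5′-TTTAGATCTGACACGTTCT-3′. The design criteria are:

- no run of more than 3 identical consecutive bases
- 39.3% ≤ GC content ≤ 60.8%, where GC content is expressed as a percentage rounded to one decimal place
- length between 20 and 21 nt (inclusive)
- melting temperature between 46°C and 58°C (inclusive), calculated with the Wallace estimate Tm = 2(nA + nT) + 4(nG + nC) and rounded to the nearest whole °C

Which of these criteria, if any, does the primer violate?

Base counts: A=4, T=8, G=3, C=4 (length 19).
homopolymer run: longest run = 3 ✓
GC content: GC 7/19 = 36.8%, outside 39.3–60.8% ✗
length: length 19, outside 20–21 ✗
Tm: Tm = 2·12 + 4·7 = 52°C ✓

Fails: GC content, length.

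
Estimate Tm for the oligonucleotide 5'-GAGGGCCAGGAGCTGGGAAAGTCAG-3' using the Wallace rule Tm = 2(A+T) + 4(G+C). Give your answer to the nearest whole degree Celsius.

Base counts: A=7, T=2, G=12, C=4 (length 25).
Tm = 2·(7+2) + 4·(12+4) = 2·9 + 4·16 = 18 + 64 = 82°C.

82°C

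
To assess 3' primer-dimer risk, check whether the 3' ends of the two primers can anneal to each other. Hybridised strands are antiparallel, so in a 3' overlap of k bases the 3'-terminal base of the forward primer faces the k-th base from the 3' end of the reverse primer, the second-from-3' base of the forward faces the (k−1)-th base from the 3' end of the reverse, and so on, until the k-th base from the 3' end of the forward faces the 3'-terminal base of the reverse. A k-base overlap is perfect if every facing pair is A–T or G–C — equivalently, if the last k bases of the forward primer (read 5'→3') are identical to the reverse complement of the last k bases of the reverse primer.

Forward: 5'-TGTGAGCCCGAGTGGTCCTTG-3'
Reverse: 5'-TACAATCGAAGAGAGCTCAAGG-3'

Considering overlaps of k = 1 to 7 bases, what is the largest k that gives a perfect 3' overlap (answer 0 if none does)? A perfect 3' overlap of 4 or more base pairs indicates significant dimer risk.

Last 7 bases (5'→3') — forward …GTCCTTG, reverse …CTCAAGG.
Reverse complement of the reverse primer's last 7 bases: CCTTGAG; its first k bases are the reverse complement of the reverse primer's last k bases, so a perfect k-base overlap needs the forward primer's last k bases to equal them.
Comparing (forward last k vs required): k=1: G vs C ✗; k=2: TG vs CC ✗; k=3: TTG vs CCT ✗; k=4: CTTG vs CCTT ✗; k=5: CCTTG vs CCTTG ✓; k=6: TCCTTG vs CCTTGA ✗; k=7: GTCCTTG vs CCTTGAG ✗.
Only k = 5 is perfect, so the longest perfect 3' overlap is 5.

Longest perfect overlap: 5 complementary base pairs; significant dimer risk (threshold 4).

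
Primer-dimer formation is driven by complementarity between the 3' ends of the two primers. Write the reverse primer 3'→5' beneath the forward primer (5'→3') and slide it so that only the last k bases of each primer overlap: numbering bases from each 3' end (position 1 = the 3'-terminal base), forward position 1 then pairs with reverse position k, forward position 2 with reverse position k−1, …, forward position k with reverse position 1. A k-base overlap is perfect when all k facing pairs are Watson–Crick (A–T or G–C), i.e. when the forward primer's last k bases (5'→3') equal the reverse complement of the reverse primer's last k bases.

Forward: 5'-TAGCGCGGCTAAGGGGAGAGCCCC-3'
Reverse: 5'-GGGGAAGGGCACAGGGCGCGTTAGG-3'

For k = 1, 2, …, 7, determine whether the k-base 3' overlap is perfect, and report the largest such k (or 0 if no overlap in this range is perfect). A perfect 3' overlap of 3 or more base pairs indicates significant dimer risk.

Longest perfect overlap: 2 complementary base pairs; below the dimer-risk threshold (threshold 3).

Last 7 bases (5'→3') — forward …GAGCCCC, reverse …CGTTAGG.
Reverse complement of the reverse primer's last 7 bases: CCTAACG; its first k bases are the reverse complement of the reverse primer's last k bases, so a perfect k-base overlap needs the forward primer's last k bases to equal them.
Comparing (forward last k vs required): k=1: C vs C ✓; k=2: CC vs CC ✓; k=3: CCC vs CCT ✗; k=4: CCCC vs CCTA ✗; k=5: GCCCC vs CCTAA ✗; k=6: AGCCCC vs CCTAAC ✗; k=7: GAGCCCC vs CCTAACG ✗.
Perfect overlaps at k = 1, 2; the largest is 2.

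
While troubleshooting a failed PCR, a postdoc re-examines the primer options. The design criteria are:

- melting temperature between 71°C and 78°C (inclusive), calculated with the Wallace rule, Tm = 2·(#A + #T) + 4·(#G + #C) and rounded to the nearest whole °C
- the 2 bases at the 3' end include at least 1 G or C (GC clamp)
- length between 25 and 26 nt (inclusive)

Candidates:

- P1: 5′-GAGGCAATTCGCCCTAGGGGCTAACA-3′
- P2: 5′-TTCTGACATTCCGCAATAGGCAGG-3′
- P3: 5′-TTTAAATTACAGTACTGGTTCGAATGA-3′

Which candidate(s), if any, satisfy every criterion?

P1 (26 nt, A=7 T=4 G=8 C=7): Tm = 2·11 + 4·15 = 82°C, outside 71–78°C ✗; 3' end CA has 1 G/C ✓; length 26 ✓ — fails.
P2 (24 nt, A=6 T=6 G=6 C=6): Tm = 2·12 + 4·12 = 72°C ✓; 3' end GG has 2 G/C ✓; length 24, outside 25–26 ✗ — fails.
P3 (27 nt, A=9 T=10 G=5 C=3): Tm = 2·19 + 4·8 = 70°C, outside 71–78°C ✗; 3' end GA has 1 G/C ✓; length 27, outside 25–26 ✗ — fails.

None of the candidates satisfy all criteria.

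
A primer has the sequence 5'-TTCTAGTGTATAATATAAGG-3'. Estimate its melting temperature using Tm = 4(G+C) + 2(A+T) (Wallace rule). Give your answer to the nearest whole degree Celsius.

50°C

Base counts: A=7, T=8, G=4, C=1 (length 20).
Tm = 2·(7+8) + 4·(4+1) = 2·15 + 4·5 = 30 + 20 = 50°C.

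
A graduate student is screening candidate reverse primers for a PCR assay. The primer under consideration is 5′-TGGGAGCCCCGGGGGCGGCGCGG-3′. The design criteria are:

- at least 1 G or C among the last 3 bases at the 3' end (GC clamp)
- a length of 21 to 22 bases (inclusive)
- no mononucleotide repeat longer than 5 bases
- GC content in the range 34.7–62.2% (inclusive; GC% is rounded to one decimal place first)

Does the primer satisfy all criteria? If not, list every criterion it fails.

Base counts: A=1, T=1, G=14, C=7 (length 23).
GC clamp: 3' end CGG has 3 G/C ✓
length: length 23, outside 21–22 ✗
homopolymer run: longest run = 5 ✓
GC content: GC 21/23 = 91.3%, outside 34.7–62.2% ✗

Fails: length, GC content.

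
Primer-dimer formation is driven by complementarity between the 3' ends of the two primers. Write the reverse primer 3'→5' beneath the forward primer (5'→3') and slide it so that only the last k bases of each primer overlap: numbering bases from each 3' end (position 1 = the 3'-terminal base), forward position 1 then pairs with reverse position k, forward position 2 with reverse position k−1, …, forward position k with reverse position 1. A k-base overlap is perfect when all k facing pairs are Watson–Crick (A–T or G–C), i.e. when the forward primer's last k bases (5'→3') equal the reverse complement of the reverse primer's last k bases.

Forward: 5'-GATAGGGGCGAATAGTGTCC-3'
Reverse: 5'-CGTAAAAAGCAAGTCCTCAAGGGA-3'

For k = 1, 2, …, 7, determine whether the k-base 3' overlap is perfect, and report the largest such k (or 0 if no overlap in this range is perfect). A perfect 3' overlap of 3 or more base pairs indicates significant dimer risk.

Longest perfect overlap: 3 complementary base pairs; significant dimer risk (threshold 3).

Last 7 bases (5'→3') — forward …AGTGTCC, reverse …CAAGGGA.
Reverse complement of the reverse primer's last 7 bases: TCCCTTG; its first k bases are the reverse complement of the reverse primer's last k bases, so a perfect k-base overlap needs the forward primer's last k bases to equal them.
Comparing (forward last k vs required): k=1: C vs T ✗; k=2: CC vs TC ✗; k=3: TCC vs TCC ✓; k=4: GTCC vs TCCC ✗; k=5: TGTCC vs TCCCT ✗; k=6: GTGTCC vs TCCCTT ✗; k=7: AGTGTCC vs TCCCTTG ✗.
Only k = 3 is perfect, so the longest perfect 3' overlap is 3.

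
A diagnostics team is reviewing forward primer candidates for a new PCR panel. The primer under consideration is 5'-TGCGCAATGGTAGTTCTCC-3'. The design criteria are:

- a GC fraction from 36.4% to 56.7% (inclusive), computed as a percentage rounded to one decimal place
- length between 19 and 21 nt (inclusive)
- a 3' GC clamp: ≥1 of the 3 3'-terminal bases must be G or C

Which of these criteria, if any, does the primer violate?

Meets all criteria.

Base counts: A=3, T=6, G=5, C=5 (length 19).
GC content: GC 10/19 = 52.6% ✓
length: length 19 ✓
GC clamp: 3' end TCC has 2 G/C ✓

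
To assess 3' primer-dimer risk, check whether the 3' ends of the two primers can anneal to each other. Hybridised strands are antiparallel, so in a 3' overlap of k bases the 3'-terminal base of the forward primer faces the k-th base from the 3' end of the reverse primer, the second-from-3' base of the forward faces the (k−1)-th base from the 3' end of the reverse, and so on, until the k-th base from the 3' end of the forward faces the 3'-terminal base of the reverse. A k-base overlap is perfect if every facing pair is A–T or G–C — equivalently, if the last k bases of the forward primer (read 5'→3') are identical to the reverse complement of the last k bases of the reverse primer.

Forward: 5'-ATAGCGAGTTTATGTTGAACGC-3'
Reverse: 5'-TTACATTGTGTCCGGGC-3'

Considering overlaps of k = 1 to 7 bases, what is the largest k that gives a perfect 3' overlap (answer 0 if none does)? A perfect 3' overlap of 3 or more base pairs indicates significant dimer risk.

Longest perfect overlap: 2 complementary base pairs; below the dimer-risk threshold (threshold 3).

Last 7 bases (5'→3') — forward …TGAACGC, reverse …TCCGGGC.
Reverse complement of the reverse primer's last 7 bases: GCCCGGA; its first k bases are the reverse complement of the reverse primer's last k bases, so a perfect k-base overlap needs the forward primer's last k bases to equal them.
Comparing (forward last k vs required): k=1: C vs G ✗; k=2: GC vs GC ✓; k=3: CGC vs GCC ✗; k=4: ACGC vs GCCC ✗; k=5: AACGC vs GCCCG ✗; k=6: GAACGC vs GCCCGG ✗; k=7: TGAACGC vs GCCCGGA ✗.
Only k = 2 is perfect, so the longest perfect 3' overlap is 2.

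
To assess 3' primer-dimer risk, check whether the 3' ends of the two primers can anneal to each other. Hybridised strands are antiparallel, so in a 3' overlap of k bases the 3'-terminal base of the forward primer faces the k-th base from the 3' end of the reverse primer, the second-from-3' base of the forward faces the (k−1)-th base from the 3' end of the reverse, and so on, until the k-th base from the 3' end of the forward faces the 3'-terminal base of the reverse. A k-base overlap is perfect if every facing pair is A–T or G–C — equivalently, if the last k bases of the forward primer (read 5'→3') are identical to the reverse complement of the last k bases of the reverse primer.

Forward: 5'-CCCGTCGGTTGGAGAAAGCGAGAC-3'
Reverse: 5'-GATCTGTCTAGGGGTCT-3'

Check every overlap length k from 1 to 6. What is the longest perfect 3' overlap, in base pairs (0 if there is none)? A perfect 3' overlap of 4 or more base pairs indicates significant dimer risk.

Last 6 bases (5'→3') — forward …CGAGAC, reverse …GGGTCT.
Reverse complement of the reverse primer's last 6 bases: AGACCC; its first k bases are the reverse complement of the reverse primer's last k bases, so a perfect k-base overlap needs the forward primer's last k bases to equal them.
Comparing (forward last k vs required): k=1: C vs A ✗; k=2: AC vs AG ✗; k=3: GAC vs AGA ✗; k=4: AGAC vs AGAC ✓; k=5: GAGAC vs AGACC ✗; k=6: CGAGAC vs AGACCC ✗.
Only k = 4 is perfect, so the longest perfect 3' overlap is 4.

Longest perfect overlap: 4 complementary base pairs; significant dimer risk (threshold 4).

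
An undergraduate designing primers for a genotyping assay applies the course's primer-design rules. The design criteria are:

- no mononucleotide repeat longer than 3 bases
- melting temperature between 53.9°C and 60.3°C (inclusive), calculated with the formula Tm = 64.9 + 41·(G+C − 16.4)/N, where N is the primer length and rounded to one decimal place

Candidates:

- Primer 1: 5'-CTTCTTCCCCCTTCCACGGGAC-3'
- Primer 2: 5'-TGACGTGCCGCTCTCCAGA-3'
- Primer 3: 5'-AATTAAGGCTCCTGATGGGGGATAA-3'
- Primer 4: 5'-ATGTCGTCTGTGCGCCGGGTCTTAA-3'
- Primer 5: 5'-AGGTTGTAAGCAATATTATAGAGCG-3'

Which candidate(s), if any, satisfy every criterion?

Primer 1 (22 nt, A=2 T=6 G=3 C=11): longest run = 5, exceeds 3 ✗; Tm = 64.9 + 41·(14 − 16.4)/22 = 60.4°C, outside 53.9–60.3°C ✗ — fails.
Primer 2 (19 nt, A=3 T=4 G=5 C=7): longest run = 2 ✓; Tm = 64.9 + 41·(12 − 16.4)/19 = 55.4°C ✓ — passes.
Primer 3 (25 nt, A=8 T=6 G=8 C=3): longest run = 5, exceeds 3 ✗; Tm = 64.9 + 41·(11 − 16.4)/25 = 56.0°C ✓ — fails.
Primer 4 (25 nt, A=3 T=8 G=8 C=6): longest run = 3 ✓; Tm = 64.9 + 41·(14 − 16.4)/25 = 61.0°C, outside 53.9–60.3°C ✗ — fails.
Primer 5 (25 nt, A=9 T=7 G=7 C=2): longest run = 2 ✓; Tm = 64.9 + 41·(9 − 16.4)/25 = 52.8°C, outside 53.9–60.3°C ✗ — fails.

Primer 2 only.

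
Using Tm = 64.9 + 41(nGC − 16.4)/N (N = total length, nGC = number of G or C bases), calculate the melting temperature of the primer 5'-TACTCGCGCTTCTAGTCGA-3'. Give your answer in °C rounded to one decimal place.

51.1°C

Base counts: A=3, T=6, G=4, C=6; G+C = 10, N = 19.
Tm = 64.9 + 41·(10 − 16.4)/19 = 64.9 + -262.40/19 = 51.1°C.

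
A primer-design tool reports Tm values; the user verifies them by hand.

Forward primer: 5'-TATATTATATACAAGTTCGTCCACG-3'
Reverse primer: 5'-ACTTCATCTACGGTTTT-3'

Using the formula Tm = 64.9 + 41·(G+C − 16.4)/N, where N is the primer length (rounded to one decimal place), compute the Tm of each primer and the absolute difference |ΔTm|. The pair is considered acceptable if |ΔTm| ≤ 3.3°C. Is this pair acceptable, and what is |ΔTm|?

|ΔTm| = 11.3°C; the pair is not acceptable.

Forward: G+C = 8, N = 25 → Tm = 64.9 + 41·(8 − 16.4)/25 = 51.1°C.
Reverse: G+C = 6, N = 17 → Tm = 64.9 + 41·(6 − 16.4)/17 = 39.8°C.
|ΔTm| = |51.1 − 39.8| = 11.3°C, > 3.3°C.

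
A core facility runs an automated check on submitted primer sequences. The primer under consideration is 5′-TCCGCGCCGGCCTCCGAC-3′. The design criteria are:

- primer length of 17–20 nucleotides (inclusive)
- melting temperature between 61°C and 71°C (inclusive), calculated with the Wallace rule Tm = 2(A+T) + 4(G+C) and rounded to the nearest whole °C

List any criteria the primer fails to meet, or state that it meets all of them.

Base counts: A=1, T=2, G=5, C=10 (length 18).
length: length 18 ✓
Tm: Tm = 2·3 + 4·15 = 66°C ✓

Meets all criteria.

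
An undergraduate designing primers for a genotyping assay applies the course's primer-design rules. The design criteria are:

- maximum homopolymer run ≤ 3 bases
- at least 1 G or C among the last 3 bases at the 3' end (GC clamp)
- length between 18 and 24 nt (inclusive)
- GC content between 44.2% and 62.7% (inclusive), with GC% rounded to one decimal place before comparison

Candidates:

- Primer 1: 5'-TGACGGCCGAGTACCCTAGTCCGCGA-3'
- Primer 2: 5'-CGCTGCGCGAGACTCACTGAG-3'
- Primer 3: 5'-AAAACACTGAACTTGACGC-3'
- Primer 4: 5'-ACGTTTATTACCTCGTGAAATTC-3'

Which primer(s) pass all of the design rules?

None of the candidates satisfy all criteria.

Primer 1 (26 nt, A=5 T=4 G=8 C=9): longest run = 3 ✓; 3' end CGA has 2 G/C ✓; length 26, outside 18–24 ✗; GC 17/26 = 65.4%, outside 44.2–62.7% ✗ — fails.
Primer 2 (21 nt, A=4 T=3 G=7 C=7): longest run = 1 ✓; 3' end GAG has 2 G/C ✓; length 21 ✓; GC 14/21 = 66.7%, outside 44.2–62.7% ✗ — fails.
Primer 3 (19 nt, A=8 T=3 G=3 C=5): longest run = 4, exceeds 3 ✗; 3' end CGC has 3 G/C ✓; length 19 ✓; GC 8/19 = 42.1%, outside 44.2–62.7% ✗ — fails.
Primer 4 (23 nt, A=6 T=9 G=3 C=5): longest run = 3 ✓; 3' end TTC has 1 G/C ✓; length 23 ✓; GC 8/23 = 34.8%, outside 44.2–62.7% ✗ — fails.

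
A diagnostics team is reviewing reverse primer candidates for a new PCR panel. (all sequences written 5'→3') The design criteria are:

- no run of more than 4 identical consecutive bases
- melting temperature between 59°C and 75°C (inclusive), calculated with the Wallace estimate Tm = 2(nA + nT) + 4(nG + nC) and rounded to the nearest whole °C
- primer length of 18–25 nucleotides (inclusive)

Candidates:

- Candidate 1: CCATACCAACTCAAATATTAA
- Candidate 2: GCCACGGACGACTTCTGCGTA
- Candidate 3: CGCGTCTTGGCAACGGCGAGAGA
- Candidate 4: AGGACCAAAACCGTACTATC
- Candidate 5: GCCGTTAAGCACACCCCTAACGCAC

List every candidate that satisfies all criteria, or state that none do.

Candidate 2 only.

Candidate 1 (21 nt, A=10 T=5 G=0 C=6): longest run = 3 ✓; Tm = 2·15 + 4·6 = 54°C, outside 59–75°C ✗; length 21 ✓ — fails.
Candidate 2 (21 nt, A=4 T=4 G=6 C=7): longest run = 2 ✓; Tm = 2·8 + 4·13 = 68°C ✓; length 21 ✓ — passes.
Candidate 3 (23 nt, A=5 T=3 G=9 C=6): longest run = 2 ✓; Tm = 2·8 + 4·15 = 76°C, outside 59–75°C ✗; length 23 ✓ — fails.
Candidate 4 (20 nt, A=8 T=3 G=3 C=6): longest run = 4 ✓; Tm = 2·11 + 4·9 = 58°C, outside 59–75°C ✗; length 20 ✓ — fails.
Candidate 5 (25 nt, A=7 T=3 G=4 C=11): longest run = 4 ✓; Tm = 2·10 + 4·15 = 80°C, outside 59–75°C ✗; length 25 ✓ — fails.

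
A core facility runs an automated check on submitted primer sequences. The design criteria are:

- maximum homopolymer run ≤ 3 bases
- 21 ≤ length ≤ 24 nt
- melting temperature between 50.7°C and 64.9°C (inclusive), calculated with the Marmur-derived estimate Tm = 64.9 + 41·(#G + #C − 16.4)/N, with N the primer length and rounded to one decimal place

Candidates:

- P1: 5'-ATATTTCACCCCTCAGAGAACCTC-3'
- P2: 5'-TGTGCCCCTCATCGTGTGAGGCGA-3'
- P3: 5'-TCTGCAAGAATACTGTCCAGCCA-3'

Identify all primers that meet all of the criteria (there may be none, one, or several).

P1 (24 nt, A=7 T=6 G=2 C=9): longest run = 4, exceeds 3 ✗; length 24 ✓; Tm = 64.9 + 41·(11 − 16.4)/24 = 55.7°C ✓ — fails.
P2 (24 nt, A=3 T=6 G=8 C=7): longest run = 4, exceeds 3 ✗; length 24 ✓; Tm = 64.9 + 41·(15 − 16.4)/24 = 62.5°C ✓ — fails.
P3 (23 nt, A=7 T=5 G=4 C=7): longest run = 2 ✓; length 23 ✓; Tm = 64.9 + 41·(11 − 16.4)/23 = 55.3°C ✓ — passes.

P3 only.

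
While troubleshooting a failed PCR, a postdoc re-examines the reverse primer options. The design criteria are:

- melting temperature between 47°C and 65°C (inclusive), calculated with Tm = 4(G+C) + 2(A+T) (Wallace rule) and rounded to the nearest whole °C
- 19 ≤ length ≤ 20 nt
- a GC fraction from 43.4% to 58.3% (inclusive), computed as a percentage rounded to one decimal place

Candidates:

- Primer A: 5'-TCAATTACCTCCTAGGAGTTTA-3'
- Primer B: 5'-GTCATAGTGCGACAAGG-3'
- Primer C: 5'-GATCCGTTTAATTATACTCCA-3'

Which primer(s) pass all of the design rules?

Primer A (22 nt, A=6 T=8 G=3 C=5): Tm = 2·14 + 4·8 = 60°C ✓; length 22, outside 19–20 ✗; GC 8/22 = 36.4%, outside 43.4–58.3% ✗ — fails.
Primer B (17 nt, A=5 T=3 G=6 C=3): Tm = 2·8 + 4·9 = 52°C ✓; length 17, outside 19–20 ✗; GC 9/17 = 52.9% ✓ — fails.
Primer C (21 nt, A=6 T=8 G=2 C=5): Tm = 2·14 + 4·7 = 56°C ✓; length 21, outside 19–20 ✗; GC 7/21 = 33.3%, outside 43.4–58.3% ✗ — fails.

None of the candidates satisfy all criteria.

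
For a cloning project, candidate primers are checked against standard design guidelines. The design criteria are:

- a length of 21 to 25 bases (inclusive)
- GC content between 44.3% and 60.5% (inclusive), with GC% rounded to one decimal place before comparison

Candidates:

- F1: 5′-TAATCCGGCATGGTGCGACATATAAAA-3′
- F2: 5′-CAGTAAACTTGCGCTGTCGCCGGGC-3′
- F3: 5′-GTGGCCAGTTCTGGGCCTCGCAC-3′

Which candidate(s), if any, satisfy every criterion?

None of the candidates satisfy all criteria.

F1 (27 nt, A=10 T=6 G=6 C=5): length 27, outside 21–25 ✗; GC 11/27 = 40.7%, outside 44.3–60.5% ✗ — fails.
F2 (25 nt, A=4 T=5 G=8 C=8): length 25 ✓; GC 16/25 = 64.0%, outside 44.3–60.5% ✗ — fails.
F3 (23 nt, A=2 T=5 G=8 C=8): length 23 ✓; GC 16/23 = 69.6%, outside 44.3–60.5% ✗ — fails.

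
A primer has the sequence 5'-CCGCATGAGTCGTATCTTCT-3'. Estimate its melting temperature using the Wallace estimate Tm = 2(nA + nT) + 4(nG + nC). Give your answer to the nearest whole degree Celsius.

Base counts: A=3, T=7, G=4, C=6 (length 20).
Tm = 2·(3+7) + 4·(4+6) = 2·10 + 4·10 = 20 + 40 = 60°C.

60°C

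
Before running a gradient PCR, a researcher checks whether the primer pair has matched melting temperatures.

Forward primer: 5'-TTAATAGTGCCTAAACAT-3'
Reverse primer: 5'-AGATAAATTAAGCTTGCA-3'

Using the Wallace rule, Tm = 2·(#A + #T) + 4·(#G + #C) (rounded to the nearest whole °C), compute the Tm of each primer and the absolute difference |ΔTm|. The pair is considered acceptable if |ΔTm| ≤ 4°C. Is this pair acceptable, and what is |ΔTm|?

|ΔTm| = 0°C; the pair is acceptable.

Forward: A=7 T=6 G=2 C=3 → Tm = 2·13 + 4·5 = 46°C.
Reverse: A=8 T=5 G=3 C=2 → Tm = 2·13 + 4·5 = 46°C.
|ΔTm| = |46 − 46| = 0°C, ≤ 4°C.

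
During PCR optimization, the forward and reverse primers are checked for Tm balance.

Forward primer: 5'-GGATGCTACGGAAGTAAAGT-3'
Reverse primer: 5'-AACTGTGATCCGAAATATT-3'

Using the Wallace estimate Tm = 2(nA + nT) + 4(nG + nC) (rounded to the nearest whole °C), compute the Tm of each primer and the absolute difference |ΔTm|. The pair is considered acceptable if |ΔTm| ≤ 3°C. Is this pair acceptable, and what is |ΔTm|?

|ΔTm| = 8°C; the pair is not acceptable.

Forward: A=7 T=4 G=7 C=2 → Tm = 2·11 + 4·9 = 58°C.
Reverse: A=7 T=6 G=3 C=3 → Tm = 2·13 + 4·6 = 50°C.
|ΔTm| = |58 − 50| = 8°C, > 3°C.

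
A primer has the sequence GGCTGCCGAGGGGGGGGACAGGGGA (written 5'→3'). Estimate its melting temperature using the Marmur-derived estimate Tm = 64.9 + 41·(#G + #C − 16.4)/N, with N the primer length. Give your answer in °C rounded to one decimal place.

70.8°C

Base counts: A=4, T=1, G=16, C=4; G+C = 20, N = 25.
Tm = 64.9 + 41·(20 − 16.4)/25 = 64.9 + 147.60/25 = 70.8°C.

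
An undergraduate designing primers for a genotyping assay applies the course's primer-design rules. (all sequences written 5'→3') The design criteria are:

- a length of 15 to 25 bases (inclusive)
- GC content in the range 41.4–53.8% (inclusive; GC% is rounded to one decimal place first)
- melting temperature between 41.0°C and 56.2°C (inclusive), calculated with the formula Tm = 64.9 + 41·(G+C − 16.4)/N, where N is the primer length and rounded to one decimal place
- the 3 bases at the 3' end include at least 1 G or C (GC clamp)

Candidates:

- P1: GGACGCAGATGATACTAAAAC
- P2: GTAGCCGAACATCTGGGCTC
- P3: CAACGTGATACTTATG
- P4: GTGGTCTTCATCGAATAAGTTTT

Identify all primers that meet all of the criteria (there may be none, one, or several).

P1 only.

P1 (21 nt, A=9 T=3 G=5 C=4): length 21 ✓; GC 9/21 = 42.9% ✓; Tm = 64.9 + 41·(9 − 16.4)/21 = 50.5°C ✓; 3' end AAC has 1 G/C ✓ — passes.
P2 (20 nt, A=4 T=4 G=6 C=6): length 20 ✓; GC 12/20 = 60.0%, outside 41.4–53.8% ✗; Tm = 64.9 + 41·(12 − 16.4)/20 = 55.9°C ✓; 3' end CTC has 2 G/C ✓ — fails.
P3 (16 nt, A=5 T=5 G=3 C=3): length 16 ✓; GC 6/16 = 37.5%, outside 41.4–53.8% ✗; Tm = 64.9 + 41·(6 − 16.4)/16 = 38.3°C, outside 41.0–56.2°C ✗; 3' end ATG has 1 G/C ✓ — fails.
P4 (23 nt, A=5 T=10 G=5 C=3): length 23 ✓; GC 8/23 = 34.8%, outside 41.4–53.8% ✗; Tm = 64.9 + 41·(8 − 16.4)/23 = 49.9°C ✓; 3' end TTT has 0 G/C, need ≥1 ✗ — fails.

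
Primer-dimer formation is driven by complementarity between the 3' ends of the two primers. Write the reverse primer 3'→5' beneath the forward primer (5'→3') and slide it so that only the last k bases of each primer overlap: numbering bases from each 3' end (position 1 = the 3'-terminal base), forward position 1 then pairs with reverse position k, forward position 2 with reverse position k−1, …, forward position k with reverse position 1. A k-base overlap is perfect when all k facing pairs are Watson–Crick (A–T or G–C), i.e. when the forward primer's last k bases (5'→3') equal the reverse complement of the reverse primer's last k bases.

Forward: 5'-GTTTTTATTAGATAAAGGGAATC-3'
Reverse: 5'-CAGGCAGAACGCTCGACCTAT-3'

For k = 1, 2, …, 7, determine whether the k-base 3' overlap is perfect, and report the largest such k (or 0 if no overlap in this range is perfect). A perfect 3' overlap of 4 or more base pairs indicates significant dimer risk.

Longest perfect overlap: 0 complementary base pairs; below the dimer-risk threshold (threshold 4).

Last 7 bases (5'→3') — forward …GGGAATC, reverse …GACCTAT.
Reverse complement of the reverse primer's last 7 bases: ATAGGTC; its first k bases are the reverse complement of the reverse primer's last k bases, so a perfect k-base overlap needs the forward primer's last k bases to equal them.
Comparing (forward last k vs required): k=1: C vs A ✗; k=2: TC vs AT ✗; k=3: ATC vs ATA ✗; k=4: AATC vs ATAG ✗; k=5: GAATC vs ATAGG ✗; k=6: GGAATC vs ATAGGT ✗; k=7: GGGAATC vs ATAGGTC ✗.
No overlap length from 1 to 7 is perfect, so the longest perfect 3' overlap is 0.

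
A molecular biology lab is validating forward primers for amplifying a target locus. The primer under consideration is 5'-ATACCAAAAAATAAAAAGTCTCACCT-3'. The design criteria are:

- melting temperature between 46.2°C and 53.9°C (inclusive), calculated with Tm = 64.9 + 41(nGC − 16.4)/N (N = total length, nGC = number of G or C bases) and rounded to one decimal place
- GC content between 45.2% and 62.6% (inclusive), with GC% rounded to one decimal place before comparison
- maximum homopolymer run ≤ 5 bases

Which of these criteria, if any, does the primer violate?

Base counts: A=14, T=5, G=1, C=6 (length 26).
Tm: Tm = 64.9 + 41·(7 − 16.4)/26 = 50.1°C ✓
GC content: GC 7/26 = 26.9%, outside 45.2–62.6% ✗
homopolymer run: longest run = 6, exceeds 5 ✗

Fails: GC content, homopolymer run.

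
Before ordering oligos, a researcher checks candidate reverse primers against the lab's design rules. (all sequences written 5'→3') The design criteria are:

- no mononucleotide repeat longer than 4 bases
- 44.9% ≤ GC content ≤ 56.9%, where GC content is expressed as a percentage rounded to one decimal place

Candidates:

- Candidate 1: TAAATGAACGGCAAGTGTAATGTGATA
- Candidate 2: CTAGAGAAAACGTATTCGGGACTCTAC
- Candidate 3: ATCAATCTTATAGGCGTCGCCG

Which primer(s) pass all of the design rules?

Candidate 1 (27 nt, A=11 T=7 G=7 C=2): longest run = 3 ✓; GC 9/27 = 33.3%, outside 44.9–56.9% ✗ — fails.
Candidate 2 (27 nt, A=9 T=6 G=6 C=6): longest run = 4 ✓; GC 12/27 = 44.4%, outside 44.9–56.9% ✗ — fails.
Candidate 3 (22 nt, A=5 T=6 G=5 C=6): longest run = 2 ✓; GC 11/22 = 50.0% ✓ — passes.

Candidate 3 only.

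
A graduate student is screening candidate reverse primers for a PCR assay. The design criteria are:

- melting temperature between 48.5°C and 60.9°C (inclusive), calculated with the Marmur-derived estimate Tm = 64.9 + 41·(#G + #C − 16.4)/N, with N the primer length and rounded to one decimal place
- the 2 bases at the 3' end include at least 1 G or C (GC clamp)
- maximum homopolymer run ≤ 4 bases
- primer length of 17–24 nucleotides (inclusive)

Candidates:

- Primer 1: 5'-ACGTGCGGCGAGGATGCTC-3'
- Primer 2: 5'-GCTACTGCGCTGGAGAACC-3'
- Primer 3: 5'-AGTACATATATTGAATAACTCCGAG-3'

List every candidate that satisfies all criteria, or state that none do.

Primer 1 and Primer 2.

Primer 1 (19 nt, A=3 T=3 G=8 C=5): Tm = 64.9 + 41·(13 − 16.4)/19 = 57.6°C ✓; 3' end TC has 1 G/C ✓; longest run = 2 ✓; length 19 ✓ — passes.
Primer 2 (19 nt, A=4 T=3 G=6 C=6): Tm = 64.9 + 41·(12 − 16.4)/19 = 55.4°C ✓; 3' end CC has 2 G/C ✓; longest run = 2 ✓; length 19 ✓ — passes.
Primer 3 (25 nt, A=10 T=7 G=4 C=4): Tm = 64.9 + 41·(8 − 16.4)/25 = 51.1°C ✓; 3' end AG has 1 G/C ✓; longest run = 2 ✓; length 25, outside 17–24 ✗ — fails.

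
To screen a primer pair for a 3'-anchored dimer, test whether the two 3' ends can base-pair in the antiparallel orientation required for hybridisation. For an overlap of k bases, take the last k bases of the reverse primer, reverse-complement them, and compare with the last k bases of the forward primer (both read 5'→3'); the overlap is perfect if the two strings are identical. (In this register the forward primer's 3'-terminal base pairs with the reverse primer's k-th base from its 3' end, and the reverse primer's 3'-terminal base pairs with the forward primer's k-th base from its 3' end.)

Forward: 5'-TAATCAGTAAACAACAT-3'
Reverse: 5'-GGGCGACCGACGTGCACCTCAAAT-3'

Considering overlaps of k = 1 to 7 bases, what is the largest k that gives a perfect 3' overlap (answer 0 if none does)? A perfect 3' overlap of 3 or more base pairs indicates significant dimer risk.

Longest perfect overlap: 2 complementary base pairs; below the dimer-risk threshold (threshold 3).

Last 7 bases (5'→3') — forward …ACAACAT, reverse …CTCAAAT.
Reverse complement of the reverse primer's last 7 bases: ATTTGAG; its first k bases are the reverse complement of the reverse primer's last k bases, so a perfect k-base overlap needs the forward primer's last k bases to equal them.
Comparing (forward last k vs required): k=1: T vs A ✗; k=2: AT vs AT ✓; k=3: CAT vs ATT ✗; k=4: ACAT vs ATTT ✗; k=5: AACAT vs ATTTG ✗; k=6: CAACAT vs ATTTGA ✗; k=7: ACAACAT vs ATTTGAG ✗.
Only k = 2 is perfect, so the longest perfect 3' overlap is 2.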